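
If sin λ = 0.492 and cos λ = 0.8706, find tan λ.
tan λ = sin λ / cos λ = 0.5651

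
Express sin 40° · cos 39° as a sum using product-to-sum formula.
sin 40° cos 39° = (1/2)[sin(40°+39°) + sin(40°-39°)]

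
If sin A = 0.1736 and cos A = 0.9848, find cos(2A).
cos(2A) = cos²A - sin²A = 0.9397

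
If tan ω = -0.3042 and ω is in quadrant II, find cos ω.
cos ω = -0.9567 (using tan²ω + 1 = sec²ω)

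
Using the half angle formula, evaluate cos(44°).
cos(44°) = √((1 + cos 88°)/2) = 0.7193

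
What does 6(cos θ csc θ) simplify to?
6(cos θ csc θ) = 6(cot θ) (using Reciprocal + quotient)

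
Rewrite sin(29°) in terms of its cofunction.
sin(29°) = cos(90° - 29°) = cos(61°)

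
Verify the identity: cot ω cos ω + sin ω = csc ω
LHS = cos²ω/sin ω + sin ω = (cos²ω + sin²ω)/sin ω = 1/sin ω = csc ω = RHS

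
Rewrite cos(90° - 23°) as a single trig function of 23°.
cos(90° - 23°) = sin(23°)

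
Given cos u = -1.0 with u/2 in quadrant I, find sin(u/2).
sin(u/2) = ±√((1 - cos u)/2); positive since u/2 ∈ QI, so sin(u/2) = 1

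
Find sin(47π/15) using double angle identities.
sin(47π/15) = 2 sin 47π/30 cos 47π/30 = -0.4067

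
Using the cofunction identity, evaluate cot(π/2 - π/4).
cot(π/2 - π/4) = tan(π/4) = 1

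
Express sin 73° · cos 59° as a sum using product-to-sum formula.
sin 73° cos 59° = (1/2)[sin(73°+59°) + sin(73°-59°)]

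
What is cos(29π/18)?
cos(29π/18) = 0.342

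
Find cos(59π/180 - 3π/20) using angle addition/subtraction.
cos(59π/180 - 3π/20) = cos 59π/180 cos 3π/20 + sin 59π/180 sin 3π/20 = 0.848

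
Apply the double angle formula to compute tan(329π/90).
tan(329π/90) = 2 tan 329π/180 / (1 - tan²329π/180) = -1.881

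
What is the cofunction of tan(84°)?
tan(84°) = cot(90° - 84°) = cot(6°)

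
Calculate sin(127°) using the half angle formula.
sin(127°) = √((1 - cos 254°)/2) = 0.7986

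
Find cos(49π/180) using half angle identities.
cos(49π/180) = √((1 + cos 49π/90)/2) = 0.6561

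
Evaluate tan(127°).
tan(127°) = -1.327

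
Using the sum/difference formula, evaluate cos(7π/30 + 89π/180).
cos(7π/30 + 89π/180) = cos 7π/30 cos 89π/180 - sin 7π/30 sin 89π/180 = -0.6561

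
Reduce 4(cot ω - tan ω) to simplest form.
4(cot ω - tan ω) = 4(2 cot(2ω)) (using Double angle)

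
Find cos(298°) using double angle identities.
cos(298°) = cos²149° - sin²149° = 0.4695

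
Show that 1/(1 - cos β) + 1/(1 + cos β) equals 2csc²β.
LHS = [(1 + cos β) + (1 - cos β)] / [(1 - cos β)(1 + cos β)] = 2/(1 - cos²β) = 2/sin²β = 2csc²β = RHS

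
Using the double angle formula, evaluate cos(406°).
cos(406°) = cos²203° - sin²203° = 0.6947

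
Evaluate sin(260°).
sin(260°) = -0.9848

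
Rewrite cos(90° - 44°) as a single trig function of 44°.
cos(90° - 44°) = sin(44°)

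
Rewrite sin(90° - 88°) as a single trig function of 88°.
sin(90° - 88°) = cos(88°)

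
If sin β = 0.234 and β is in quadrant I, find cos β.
cos β = 0.9722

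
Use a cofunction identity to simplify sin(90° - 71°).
sin(90° - 71°) = cos(71°)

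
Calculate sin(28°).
sin(28°) = 0.4695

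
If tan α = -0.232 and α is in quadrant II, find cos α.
cos α = -0.9741 (using tan²α + 1 = sec²α)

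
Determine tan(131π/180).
tan(131π/180) = -1.15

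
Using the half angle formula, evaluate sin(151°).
sin(151°) = √((1 - cos 302°)/2) = 0.4848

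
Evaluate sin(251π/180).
sin(251π/180) = -0.9455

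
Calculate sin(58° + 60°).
sin(58° + 60°) = sin 58° cos 60° + cos 58° sin 60° = 0.8829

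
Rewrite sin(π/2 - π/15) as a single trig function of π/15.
sin(π/2 - π/15) = cos(π/15)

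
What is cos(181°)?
cos(181°) = -0.9998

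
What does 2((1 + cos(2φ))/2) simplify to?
2((1 + cos(2φ))/2) = 2(cos²φ) (using Power reduction)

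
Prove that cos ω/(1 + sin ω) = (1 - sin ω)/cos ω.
RHS = (1 - sin ω)(1 + sin ω) / (cos ω(1 + sin ω)) = (1 - sin²ω) / (cos ω(1 + sin ω)) = cos²ω / (cos ω(1 + sin ω)) = cos ω/(1 + sin ω) = LHS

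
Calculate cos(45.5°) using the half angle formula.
cos(45.5°) = √((1 + cos 91°)/2) = 0.7009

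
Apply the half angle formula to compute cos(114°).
cos(114°) = -√((1 + cos 228°)/2) = -0.4067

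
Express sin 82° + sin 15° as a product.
sin 82° + sin 15° = 2 sin(48.5°) cos(33.5°)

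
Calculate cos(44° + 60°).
cos(44° + 60°) = cos 44° cos 60° - sin 44° sin 60° = -0.2419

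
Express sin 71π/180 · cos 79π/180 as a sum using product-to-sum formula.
sin 71π/180 cos 79π/180 = (1/2)[sin(71π/180+79π/180) + sin(71π/180-79π/180)]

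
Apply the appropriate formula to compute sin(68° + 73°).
sin(68° + 73°) = sin 68° cos 73° + cos 68° sin 73° = 0.6293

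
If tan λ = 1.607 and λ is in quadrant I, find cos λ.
cos λ = 0.5283 (using tan²λ + 1 = sec²λ)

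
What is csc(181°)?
csc(181°) = -57.3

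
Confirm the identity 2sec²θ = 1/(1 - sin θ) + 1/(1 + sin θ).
RHS = [(1 + sin θ) + (1 - sin θ)] / [(1 - sin θ)(1 + sin θ)] = 2/(1 - sin²θ) = 2/cos²θ = 2sec²θ = LHS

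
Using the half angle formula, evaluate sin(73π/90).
sin(73π/90) = √((1 - cos 73π/45)/2) = 0.5592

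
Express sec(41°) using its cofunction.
sec(41°) = csc(90° - 41°) = csc(49°)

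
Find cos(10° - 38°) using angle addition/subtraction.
cos(10° - 38°) = cos 10° cos 38° + sin 10° sin 38° = 0.8829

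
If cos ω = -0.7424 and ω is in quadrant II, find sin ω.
sin ω = 0.67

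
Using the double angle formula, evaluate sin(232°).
sin(232°) = 2 sin 116° cos 116° = -0.788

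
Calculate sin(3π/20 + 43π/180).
sin(3π/20 + 43π/180) = sin 3π/20 cos 43π/180 + cos 3π/20 sin 43π/180 = 0.9397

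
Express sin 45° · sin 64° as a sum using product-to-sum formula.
sin 45° sin 64° = (1/2)[cos(45°-64°) - cos(45°+64°)]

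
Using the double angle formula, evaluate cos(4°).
cos(4°) = cos²2° - sin²2° = 0.9976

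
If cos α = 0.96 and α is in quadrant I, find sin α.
sin α = 0.28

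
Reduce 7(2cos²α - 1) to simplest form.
7(2cos²α - 1) = 7(cos(2α)) (using Double angle)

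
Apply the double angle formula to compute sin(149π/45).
sin(149π/45) = 2 sin 149π/90 cos 149π/90 = -0.829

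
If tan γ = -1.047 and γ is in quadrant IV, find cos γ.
cos γ = 0.6907 (using tan²γ + 1 = sec²γ)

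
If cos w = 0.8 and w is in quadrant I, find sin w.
sin w = 0.6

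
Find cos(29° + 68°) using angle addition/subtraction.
cos(29° + 68°) = cos 29° cos 68° - sin 29° sin 68° = -0.1219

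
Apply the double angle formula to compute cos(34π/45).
cos(34π/45) = cos²17π/45 - sin²17π/45 = -0.7193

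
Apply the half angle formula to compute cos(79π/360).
cos(79π/360) = √((1 + cos 79π/180)/2) = 0.7716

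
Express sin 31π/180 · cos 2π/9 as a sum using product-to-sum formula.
sin 31π/180 cos 2π/9 = (1/2)[sin(31π/180+2π/9) + sin(31π/180-2π/9)]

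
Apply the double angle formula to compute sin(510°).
sin(510°) = 2 sin 255° cos 255° = 1/2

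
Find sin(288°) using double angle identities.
sin(288°) = 2 sin 144° cos 144° = -0.9511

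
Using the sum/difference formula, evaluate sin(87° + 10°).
sin(87° + 10°) = sin 87° cos 10° + cos 87° sin 10° = 0.9925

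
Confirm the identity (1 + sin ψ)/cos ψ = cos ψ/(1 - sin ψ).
LHS = (1 + sin ψ)(1 - sin ψ) / (cos ψ(1 - sin ψ)) = (1 - sin²ψ) / (cos ψ(1 - sin ψ)) = cos²ψ / (cos ψ(1 - sin ψ)) = cos ψ/(1 - sin ψ) = RHS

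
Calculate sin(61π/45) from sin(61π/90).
sin(61π/45) = 2 sin 61π/90 cos 61π/90 = -0.8988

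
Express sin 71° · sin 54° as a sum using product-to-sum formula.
sin 71° sin 54° = (1/2)[cos(71°-54°) - cos(71°+54°)]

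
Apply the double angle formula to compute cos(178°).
cos(178°) = cos²89° - sin²89° = -0.9994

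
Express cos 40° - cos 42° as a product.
cos 40° - cos 42° = -2 sin(41°) sin(-1°)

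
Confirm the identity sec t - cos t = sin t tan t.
LHS = 1/cos t - cos t = (1 - cos²t)/cos t = sin²t/cos t = sin t · (sin t/cos t) = sin t tan t = RHS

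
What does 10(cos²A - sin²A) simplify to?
10(cos²A - sin²A) = 10(cos(2A)) (using Double angle)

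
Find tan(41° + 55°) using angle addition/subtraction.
tan(41° + 55°) = (tan 41° + tan 55°)/(1 - tan 41° tan 55°) = -9.514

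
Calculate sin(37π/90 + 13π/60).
sin(37π/90 + 13π/60) = sin 37π/90 cos 13π/60 + cos 37π/90 sin 13π/60 = 0.9205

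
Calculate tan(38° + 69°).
tan(38° + 69°) = (tan 38° + tan 69°)/(1 - tan 38° tan 69°) = -3.271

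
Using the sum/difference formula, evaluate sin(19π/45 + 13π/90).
sin(19π/45 + 13π/90) = sin 19π/45 cos 13π/90 + cos 19π/45 sin 13π/90 = 0.9781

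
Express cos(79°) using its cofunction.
cos(79°) = sin(90° - 79°) = sin(11°)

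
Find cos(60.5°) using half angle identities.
cos(60.5°) = √((1 + cos 121°)/2) = 0.4924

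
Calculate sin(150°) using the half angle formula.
sin(150°) = √((1 - cos 300°)/2) = 1/2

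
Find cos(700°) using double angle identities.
cos(700°) = cos²350° - sin²350° = 0.9397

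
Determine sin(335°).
sin(335°) = -0.4226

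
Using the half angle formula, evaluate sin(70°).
sin(70°) = √((1 - cos 140°)/2) = 0.9397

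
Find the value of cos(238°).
cos(238°) = -0.5299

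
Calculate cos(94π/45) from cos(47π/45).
cos(94π/45) = cos²47π/45 - sin²47π/45 = 0.9613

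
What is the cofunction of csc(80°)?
csc(80°) = sec(90° - 80°) = sec(10°)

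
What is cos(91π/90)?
cos(91π/90) = -0.9994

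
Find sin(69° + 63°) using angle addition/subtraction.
sin(69° + 63°) = sin 69° cos 63° + cos 69° sin 63° = 0.7431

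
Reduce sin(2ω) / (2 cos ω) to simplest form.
sin(2ω) / (2 cos ω) = sin ω (using Double angle)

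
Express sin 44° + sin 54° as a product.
sin 44° + sin 54° = 2 sin(49°) cos(-5°)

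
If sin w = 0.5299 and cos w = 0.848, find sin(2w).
sin(2w) = 2 sin w cos w = 0.8987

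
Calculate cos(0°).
cos(0°) = 1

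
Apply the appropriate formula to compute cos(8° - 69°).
cos(8° - 69°) = cos 8° cos 69° + sin 8° sin 69° = 0.4848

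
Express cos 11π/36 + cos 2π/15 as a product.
cos 11π/36 + cos 2π/15 = 2 cos(79π/360) cos(31π/360)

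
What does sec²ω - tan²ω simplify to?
sec²ω - tan²ω = 1 (using Pythagorean identity)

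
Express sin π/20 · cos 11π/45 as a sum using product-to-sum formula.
sin π/20 cos 11π/45 = (1/2)[sin(π/20+11π/45) + sin(π/20-11π/45)]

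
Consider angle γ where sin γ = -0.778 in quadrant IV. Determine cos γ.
cos γ = √(1 - sin²γ) = 0.6283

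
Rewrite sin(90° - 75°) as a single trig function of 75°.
sin(90° - 75°) = cos(75°)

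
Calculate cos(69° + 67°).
cos(69° + 67°) = cos 69° cos 67° - sin 69° sin 67° = -0.7193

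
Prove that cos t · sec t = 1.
LHS = cos t · (1/cos t) = 1 = RHS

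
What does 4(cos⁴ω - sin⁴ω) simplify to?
4(cos⁴ω - sin⁴ω) = 4(cos(2ω)) (using Factoring + double angle)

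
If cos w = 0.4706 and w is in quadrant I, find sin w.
sin w = 0.8823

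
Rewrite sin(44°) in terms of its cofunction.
sin(44°) = cos(90° - 44°) = cos(46°)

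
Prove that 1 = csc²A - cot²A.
RHS = 1/sin²A - cos²A/sin²A = (1 - cos²A)/sin²A = sin²A/sin²A = 1 = LHS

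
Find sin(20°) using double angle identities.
sin(20°) = 2 sin 10° cos 10° = 0.342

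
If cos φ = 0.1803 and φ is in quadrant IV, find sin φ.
sin φ = -0.9836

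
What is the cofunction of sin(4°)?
sin(4°) = cos(90° - 4°) = cos(86°)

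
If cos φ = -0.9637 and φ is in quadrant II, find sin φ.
sin φ = 0.267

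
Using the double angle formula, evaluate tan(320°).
tan(320°) = 2 tan 160° / (1 - tan²160°) = -0.8391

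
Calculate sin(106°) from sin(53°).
sin(106°) = 2 sin 53° cos 53° = 0.9613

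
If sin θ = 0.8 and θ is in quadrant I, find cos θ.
cos θ = 0.6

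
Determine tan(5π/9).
tan(5π/9) = -5.671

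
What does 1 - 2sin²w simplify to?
1 - 2sin²w = cos(2w) (using Double angle)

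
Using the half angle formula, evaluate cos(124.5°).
cos(124.5°) = -√((1 + cos 249°)/2) = -0.5664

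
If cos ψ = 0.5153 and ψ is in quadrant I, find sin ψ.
sin ψ = 0.857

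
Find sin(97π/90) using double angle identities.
sin(97π/90) = 2 sin 97π/180 cos 97π/180 = -0.2419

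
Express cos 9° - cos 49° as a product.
cos 9° - cos 49° = -2 sin(29°) sin(-20°)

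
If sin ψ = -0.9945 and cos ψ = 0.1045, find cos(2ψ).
cos(2ψ) = cos²ψ - sin²ψ = -0.9781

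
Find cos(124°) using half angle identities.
cos(124°) = -√((1 + cos 248°)/2) = -0.5592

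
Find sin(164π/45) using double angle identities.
sin(164π/45) = 2 sin 82π/45 cos 82π/45 = -0.8988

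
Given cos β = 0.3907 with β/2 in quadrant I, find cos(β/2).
cos(β/2) = ±√((1 + cos β)/2); positive since β/2 ∈ QI, so cos(β/2) = 0.8339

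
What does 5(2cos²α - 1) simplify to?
5(2cos²α - 1) = 5(cos(2α)) (using Double angle)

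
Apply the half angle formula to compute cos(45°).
cos(45°) = √((1 + cos 90°)/2) = √2/2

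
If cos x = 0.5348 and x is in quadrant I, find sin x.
sin x = 0.845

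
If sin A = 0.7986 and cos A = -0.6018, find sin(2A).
sin(2A) = 2 sin A cos A = -0.9612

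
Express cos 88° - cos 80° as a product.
cos 88° - cos 80° = -2 sin(84°) sin(4°)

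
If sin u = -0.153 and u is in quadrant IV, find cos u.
cos u = 0.9882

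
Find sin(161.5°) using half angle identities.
sin(161.5°) = √((1 - cos 323°)/2) = 0.3173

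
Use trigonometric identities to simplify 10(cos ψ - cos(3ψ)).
10(cos ψ - cos(3ψ)) = 10(2 sin(2ψ) sin ψ) (using Sum-to-product)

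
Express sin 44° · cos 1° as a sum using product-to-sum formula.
sin 44° cos 1° = (1/2)[sin(44°+1°) + sin(44°-1°)]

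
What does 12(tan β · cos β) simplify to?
12(tan β · cos β) = 12(sin β) (using Quotient identity)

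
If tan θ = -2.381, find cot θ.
cot θ = 1/tan θ = -0.42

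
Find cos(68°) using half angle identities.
cos(68°) = √((1 + cos 136°)/2) = 0.3746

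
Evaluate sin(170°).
sin(170°) = 0.1736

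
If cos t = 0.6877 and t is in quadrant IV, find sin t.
sin t = -0.726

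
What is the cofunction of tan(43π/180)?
tan(43π/180) = cot(π/2 - 43π/180) = cot(47π/180)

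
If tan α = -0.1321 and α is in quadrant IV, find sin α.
sin α = -0.131 (using tan²α + 1 = sec²α)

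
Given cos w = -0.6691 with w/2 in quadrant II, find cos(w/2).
cos(w/2) = ±√((1 + cos w)/2); negative since w/2 ∈ QII, so cos(w/2) = -0.4068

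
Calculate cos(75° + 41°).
cos(75° + 41°) = cos 75° cos 41° - sin 75° sin 41° = -0.4384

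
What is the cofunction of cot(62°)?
cot(62°) = tan(90° - 62°) = tan(28°)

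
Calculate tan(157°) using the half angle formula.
tan(157°) = sin 314° / (1 + cos 314°) = -0.4245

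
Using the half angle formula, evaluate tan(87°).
tan(87°) = sin 174° / (1 + cos 174°) = 19.08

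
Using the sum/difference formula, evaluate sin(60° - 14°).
sin(60° - 14°) = sin 60° cos 14° - cos 60° sin 14° = 0.7193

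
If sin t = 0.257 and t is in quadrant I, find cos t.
cos t = 0.9664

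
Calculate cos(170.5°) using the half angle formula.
cos(170.5°) = -√((1 + cos 341°)/2) = -0.9863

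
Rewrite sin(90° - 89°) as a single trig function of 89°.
sin(90° - 89°) = cos(89°)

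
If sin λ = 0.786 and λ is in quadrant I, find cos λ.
cos λ = 0.6182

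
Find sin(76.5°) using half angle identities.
sin(76.5°) = √((1 - cos 153°)/2) = 0.9724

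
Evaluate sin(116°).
sin(116°) = 0.8988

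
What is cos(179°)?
cos(179°) = -0.9998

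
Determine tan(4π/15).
tan(4π/15) = 1.111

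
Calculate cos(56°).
cos(56°) = 0.5592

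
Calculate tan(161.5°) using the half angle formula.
tan(161.5°) = sin 323° / (1 + cos 323°) = -0.3346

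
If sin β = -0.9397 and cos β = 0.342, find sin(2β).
sin(2β) = 2 sin β cos β = -0.6428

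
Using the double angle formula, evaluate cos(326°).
cos(326°) = cos²163° - sin²163° = 0.829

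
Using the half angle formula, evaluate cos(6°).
cos(6°) = √((1 + cos 12°)/2) = 0.9945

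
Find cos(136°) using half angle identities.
cos(136°) = -√((1 + cos 272°)/2) = -0.7193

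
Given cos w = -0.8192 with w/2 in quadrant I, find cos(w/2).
cos(w/2) = ±√((1 + cos w)/2); positive since w/2 ∈ QI, so cos(w/2) = 0.3007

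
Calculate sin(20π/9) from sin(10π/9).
sin(20π/9) = 2 sin 10π/9 cos 10π/9 = 0.6428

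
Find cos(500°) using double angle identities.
cos(500°) = cos²250° - sin²250° = -0.766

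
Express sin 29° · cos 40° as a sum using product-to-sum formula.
sin 29° cos 40° = (1/2)[sin(29°+40°) + sin(29°-40°)]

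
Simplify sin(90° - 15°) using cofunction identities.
sin(90° - 15°) = cos(15°)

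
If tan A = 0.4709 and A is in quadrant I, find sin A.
sin A = 0.426 (using tan²A + 1 = sec²A)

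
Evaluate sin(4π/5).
sin(4π/5) = 0.5878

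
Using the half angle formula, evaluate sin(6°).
sin(6°) = √((1 - cos 12°)/2) = 0.1045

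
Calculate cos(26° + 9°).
cos(26° + 9°) = cos 26° cos 9° - sin 26° sin 9° = 0.8192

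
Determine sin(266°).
sin(266°) = -0.9976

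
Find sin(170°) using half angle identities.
sin(170°) = √((1 - cos 340°)/2) = 0.1736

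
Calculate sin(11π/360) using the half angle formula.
sin(11π/360) = √((1 - cos 11π/180)/2) = 0.09585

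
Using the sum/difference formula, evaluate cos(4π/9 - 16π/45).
cos(4π/9 - 16π/45) = cos 4π/9 cos 16π/45 + sin 4π/9 sin 16π/45 = 0.9613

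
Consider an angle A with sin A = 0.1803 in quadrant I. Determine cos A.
cos A = √(1 - sin²A) = 0.9836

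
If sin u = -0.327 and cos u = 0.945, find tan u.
tan u = sin u / cos u = -0.346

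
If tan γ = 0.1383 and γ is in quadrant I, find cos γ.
cos γ = 0.9906 (using tan²γ + 1 = sec²γ)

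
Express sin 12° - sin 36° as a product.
sin 12° - sin 36° = 2 cos(24°) sin(-12°)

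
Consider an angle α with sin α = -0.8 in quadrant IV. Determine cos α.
cos α = √(1 - sin²α) = 0.6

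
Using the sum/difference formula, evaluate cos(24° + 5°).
cos(24° + 5°) = cos 24° cos 5° - sin 24° sin 5° = 0.8746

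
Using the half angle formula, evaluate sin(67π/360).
sin(67π/360) = √((1 - cos 67π/180)/2) = 0.5519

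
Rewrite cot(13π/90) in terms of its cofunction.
cot(13π/90) = tan(π/2 - 13π/90) = tan(16π/45)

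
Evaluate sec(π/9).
sec(π/9) = 1.064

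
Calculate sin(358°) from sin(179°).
sin(358°) = 2 sin 179° cos 179° = -0.0349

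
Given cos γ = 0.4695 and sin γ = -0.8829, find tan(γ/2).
tan(γ/2) = sin γ / (1 + cos γ) = -0.6008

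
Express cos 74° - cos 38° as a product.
cos 74° - cos 38° = -2 sin(56°) sin(18°)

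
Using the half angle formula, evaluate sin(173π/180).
sin(173π/180) = √((1 - cos 173π/90)/2) = 0.1219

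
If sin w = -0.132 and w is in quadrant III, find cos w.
cos w = -0.9912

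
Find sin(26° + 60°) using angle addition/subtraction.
sin(26° + 60°) = sin 26° cos 60° + cos 26° sin 60° = 0.9976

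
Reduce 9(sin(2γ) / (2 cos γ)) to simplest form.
9(sin(2γ) / (2 cos γ)) = 9(sin γ) (using Double angle)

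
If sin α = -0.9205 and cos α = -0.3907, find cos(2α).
cos(2α) = cos²α - sin²α = -0.6947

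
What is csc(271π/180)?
csc(271π/180) = -1.0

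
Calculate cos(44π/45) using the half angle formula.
cos(44π/45) = -√((1 + cos 88π/45)/2) = -0.9976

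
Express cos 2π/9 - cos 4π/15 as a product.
cos 2π/9 - cos 4π/15 = -2 sin(11π/45) sin(-π/45)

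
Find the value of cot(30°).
cot(30°) = √3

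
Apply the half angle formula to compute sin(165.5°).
sin(165.5°) = √((1 - cos 331°)/2) = 0.2504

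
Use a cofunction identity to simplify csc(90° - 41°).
csc(90° - 41°) = sec(41°)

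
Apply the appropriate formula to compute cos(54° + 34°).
cos(54° + 34°) = cos 54° cos 34° - sin 54° sin 34° = 0.0349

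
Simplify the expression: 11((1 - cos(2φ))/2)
11((1 - cos(2φ))/2) = 11(sin²φ) (using Power reduction)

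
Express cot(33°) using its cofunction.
cot(33°) = tan(90° - 33°) = tan(57°)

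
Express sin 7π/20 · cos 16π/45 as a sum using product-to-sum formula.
sin 7π/20 cos 16π/45 = (1/2)[sin(7π/20+16π/45) + sin(7π/20-16π/45)]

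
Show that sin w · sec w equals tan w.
LHS = sin w · (1/cos w) = sin w/cos w = tan w = RHS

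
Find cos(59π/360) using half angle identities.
cos(59π/360) = √((1 + cos 59π/180)/2) = 0.8704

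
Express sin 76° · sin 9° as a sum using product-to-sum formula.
sin 76° sin 9° = (1/2)[cos(76°-9°) - cos(76°+9°)]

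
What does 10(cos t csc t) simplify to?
10(cos t csc t) = 10(cot t) (using Reciprocal + quotient)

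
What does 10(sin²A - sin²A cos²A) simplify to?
10(sin²A - sin²A cos²A) = 10(sin⁴A) (using Factoring)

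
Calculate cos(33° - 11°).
cos(33° - 11°) = cos 33° cos 11° + sin 33° sin 11° = 0.9272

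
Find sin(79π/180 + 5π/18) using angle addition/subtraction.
sin(79π/180 + 5π/18) = sin 79π/180 cos 5π/18 + cos 79π/180 sin 5π/18 = 0.7771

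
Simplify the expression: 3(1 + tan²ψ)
3(1 + tan²ψ) = 3(sec²ψ) (using Pythagorean identity)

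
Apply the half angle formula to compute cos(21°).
cos(21°) = √((1 + cos 42°)/2) = 0.9336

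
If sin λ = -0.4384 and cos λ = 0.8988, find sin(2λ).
sin(2λ) = 2 sin λ cos λ = -0.7881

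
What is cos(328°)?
cos(328°) = 0.848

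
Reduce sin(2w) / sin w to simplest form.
sin(2w) / sin w = 2 cos w (using Double angle)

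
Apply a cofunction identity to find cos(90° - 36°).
cos(90° - 36°) = sin(36°) = 0.5878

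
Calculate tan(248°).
tan(248°) = 2.475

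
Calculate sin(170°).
sin(170°) = 0.1736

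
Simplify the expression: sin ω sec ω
sin ω sec ω = tan ω (using Reciprocal + quotient)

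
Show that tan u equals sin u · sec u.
RHS = sin u · (1/cos u) = sin u/cos u = tan u = LHS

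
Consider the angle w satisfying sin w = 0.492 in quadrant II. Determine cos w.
cos w = ±√(1 - sin²w) = -0.8706 (negative in QII)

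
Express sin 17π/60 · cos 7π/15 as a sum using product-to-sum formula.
sin 17π/60 cos 7π/15 = (1/2)[sin(17π/60+7π/15) + sin(17π/60-7π/15)]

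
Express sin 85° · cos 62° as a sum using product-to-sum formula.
sin 85° cos 62° = (1/2)[sin(85°+62°) + sin(85°-62°)]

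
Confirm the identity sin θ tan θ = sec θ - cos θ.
RHS = 1/cos θ - cos θ = (1 - cos²θ)/cos θ = sin²θ/cos θ = sin θ · (sin θ/cos θ) = sin θ tan θ = LHS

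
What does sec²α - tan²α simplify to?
sec²α - tan²α = 1 (using Pythagorean identity)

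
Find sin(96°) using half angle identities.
sin(96°) = √((1 - cos 192°)/2) = 0.9945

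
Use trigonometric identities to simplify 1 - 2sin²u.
1 - 2sin²u = cos(2u) (using Double angle)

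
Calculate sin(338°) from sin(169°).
sin(338°) = 2 sin 169° cos 169° = -0.3746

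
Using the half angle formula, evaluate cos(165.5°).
cos(165.5°) = -√((1 + cos 331°)/2) = -0.9681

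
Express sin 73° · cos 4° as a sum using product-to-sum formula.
sin 73° cos 4° = (1/2)[sin(73°+4°) + sin(73°-4°)]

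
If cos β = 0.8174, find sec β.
sec β = 1/cos β = 1.223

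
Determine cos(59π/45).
cos(59π/45) = -0.5592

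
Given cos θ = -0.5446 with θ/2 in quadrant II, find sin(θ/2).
sin(θ/2) = ±√((1 - cos θ)/2); positive since θ/2 ∈ QII, so sin(θ/2) = 0.8788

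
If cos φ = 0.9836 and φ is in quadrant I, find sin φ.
sin φ = 0.1804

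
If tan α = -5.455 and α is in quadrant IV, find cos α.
cos α = 0.1803 (using tan²α + 1 = sec²α)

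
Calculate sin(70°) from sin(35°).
sin(70°) = 2 sin 35° cos 35° = 0.9397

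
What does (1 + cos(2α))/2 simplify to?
(1 + cos(2α))/2 = cos²α (using Power reduction)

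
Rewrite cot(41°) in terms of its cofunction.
cot(41°) = tan(90° - 41°) = tan(49°)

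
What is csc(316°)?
csc(316°) = -1.44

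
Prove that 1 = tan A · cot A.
RHS = (sin A/cos A) · (cos A/sin A) = 1 = LHS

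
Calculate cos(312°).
cos(312°) = 0.6691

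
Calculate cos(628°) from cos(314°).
cos(628°) = cos²314° - sin²314° = -0.0349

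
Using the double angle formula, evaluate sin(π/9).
sin(π/9) = 2 sin π/18 cos π/18 = 0.342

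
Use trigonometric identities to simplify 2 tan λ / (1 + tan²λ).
2 tan λ / (1 + tan²λ) = sin(2λ) (using Double angle)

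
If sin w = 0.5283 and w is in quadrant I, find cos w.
cos w = 0.8491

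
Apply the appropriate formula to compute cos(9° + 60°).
cos(9° + 60°) = cos 9° cos 60° - sin 9° sin 60° = 0.3584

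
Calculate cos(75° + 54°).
cos(75° + 54°) = cos 75° cos 54° - sin 75° sin 54° = -0.6293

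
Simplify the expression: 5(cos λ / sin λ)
5(cos λ / sin λ) = 5(cot λ) (using Quotient identity)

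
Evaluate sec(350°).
sec(350°) = 1.015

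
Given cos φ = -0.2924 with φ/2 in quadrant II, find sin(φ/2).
sin(φ/2) = ±√((1 - cos φ)/2); positive since φ/2 ∈ QII, so sin(φ/2) = 0.8039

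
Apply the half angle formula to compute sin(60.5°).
sin(60.5°) = √((1 - cos 121°)/2) = 0.8704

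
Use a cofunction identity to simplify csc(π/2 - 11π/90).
csc(π/2 - 11π/90) = sec(11π/90)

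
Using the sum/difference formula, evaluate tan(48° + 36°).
tan(48° + 36°) = (tan 48° + tan 36°)/(1 - tan 48° tan 36°) = 9.514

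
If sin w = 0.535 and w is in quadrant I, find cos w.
cos w = 0.8449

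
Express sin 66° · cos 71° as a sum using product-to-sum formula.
sin 66° cos 71° = (1/2)[sin(66°+71°) + sin(66°-71°)]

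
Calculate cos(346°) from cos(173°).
cos(346°) = cos²173° - sin²173° = 0.9703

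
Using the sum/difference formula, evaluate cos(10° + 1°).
cos(10° + 1°) = cos 10° cos 1° - sin 10° sin 1° = 0.9816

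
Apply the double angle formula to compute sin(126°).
sin(126°) = 2 sin 63° cos 63° = 0.809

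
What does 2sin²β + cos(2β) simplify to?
2sin²β + cos(2β) = 1 (using Double angle)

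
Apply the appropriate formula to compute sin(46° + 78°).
sin(46° + 78°) = sin 46° cos 78° + cos 46° sin 78° = 0.829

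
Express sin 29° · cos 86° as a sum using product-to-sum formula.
sin 29° cos 86° = (1/2)[sin(29°+86°) + sin(29°-86°)]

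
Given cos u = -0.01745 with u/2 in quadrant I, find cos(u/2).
cos(u/2) = ±√((1 + cos u)/2); positive since u/2 ∈ QI, so cos(u/2) = 0.7009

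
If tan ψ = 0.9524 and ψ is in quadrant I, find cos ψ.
cos ψ = 0.7241 (using tan²ψ + 1 = sec²ψ)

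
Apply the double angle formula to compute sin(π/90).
sin(π/90) = 2 sin π/180 cos π/180 = 0.0349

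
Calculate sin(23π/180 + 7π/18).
sin(23π/180 + 7π/18) = sin 23π/180 cos 7π/18 + cos 23π/180 sin 7π/18 = 0.9986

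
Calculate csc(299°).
csc(299°) = -1.143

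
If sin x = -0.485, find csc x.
csc x = 1/sin x = -2.062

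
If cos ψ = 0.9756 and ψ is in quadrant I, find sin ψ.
sin ψ = 0.2196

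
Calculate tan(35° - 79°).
tan(35° - 79°) = (tan 35° - tan 79°)/(1 + tan 35° tan 79°) = -0.9657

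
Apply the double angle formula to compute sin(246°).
sin(246°) = 2 sin 123° cos 123° = -0.9135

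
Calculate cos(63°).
cos(63°) = 0.454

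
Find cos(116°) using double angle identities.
cos(116°) = 1 - 2sin²58° = -0.4384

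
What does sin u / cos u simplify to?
sin u / cos u = tan u (using Quotient identity)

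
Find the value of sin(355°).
sin(355°) = -0.08716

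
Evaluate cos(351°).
cos(351°) = 0.9877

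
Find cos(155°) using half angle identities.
cos(155°) = -√((1 + cos 310°)/2) = -0.9063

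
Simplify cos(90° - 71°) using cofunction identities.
cos(90° - 71°) = sin(71°)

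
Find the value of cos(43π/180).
cos(43π/180) = 0.7314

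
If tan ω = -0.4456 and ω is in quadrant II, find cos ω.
cos ω = -0.9134 (using tan²ω + 1 = sec²ω)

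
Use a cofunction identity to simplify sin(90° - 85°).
sin(90° - 85°) = cos(85°)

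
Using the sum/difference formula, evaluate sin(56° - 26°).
sin(56° - 26°) = sin 56° cos 26° - cos 56° sin 26° = 1/2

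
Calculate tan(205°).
tan(205°) = 0.4663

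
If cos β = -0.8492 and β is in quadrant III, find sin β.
sin β = -0.5281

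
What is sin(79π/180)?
sin(79π/180) = 0.9816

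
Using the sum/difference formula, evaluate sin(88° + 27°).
sin(88° + 27°) = sin 88° cos 27° + cos 88° sin 27° = 0.9063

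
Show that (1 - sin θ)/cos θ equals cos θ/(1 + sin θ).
LHS = (1 - sin θ)(1 + sin θ) / (cos θ(1 + sin θ)) = (1 - sin²θ) / (cos θ(1 + sin θ)) = cos²θ / (cos θ(1 + sin θ)) = cos θ/(1 + sin θ) = RHS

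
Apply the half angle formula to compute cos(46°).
cos(46°) = √((1 + cos 92°)/2) = 0.6947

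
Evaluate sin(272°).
sin(272°) = -0.9994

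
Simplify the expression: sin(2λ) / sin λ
sin(2λ) / sin λ = 2 cos λ (using Double angle)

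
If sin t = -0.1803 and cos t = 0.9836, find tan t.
tan t = sin t / cos t = -0.1833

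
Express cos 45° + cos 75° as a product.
cos 45° + cos 75° = 2 cos(60°) cos(-15°)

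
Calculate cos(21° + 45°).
cos(21° + 45°) = cos 21° cos 45° - sin 21° sin 45° = 0.4067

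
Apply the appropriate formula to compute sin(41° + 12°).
sin(41° + 12°) = sin 41° cos 12° + cos 41° sin 12° = 0.7986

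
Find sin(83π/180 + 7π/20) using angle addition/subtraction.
sin(83π/180 + 7π/20) = sin 83π/180 cos 7π/20 + cos 83π/180 sin 7π/20 = 0.5592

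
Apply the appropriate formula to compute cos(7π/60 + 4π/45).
cos(7π/60 + 4π/45) = cos 7π/60 cos 4π/45 - sin 7π/60 sin 4π/45 = 0.7986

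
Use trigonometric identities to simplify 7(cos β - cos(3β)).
7(cos β - cos(3β)) = 7(2 sin(2β) sin β) (using Sum-to-product)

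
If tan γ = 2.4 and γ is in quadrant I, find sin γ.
sin γ = 0.9231 (using tan²γ + 1 = sec²γ)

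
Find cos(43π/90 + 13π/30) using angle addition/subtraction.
cos(43π/90 + 13π/30) = cos 43π/90 cos 13π/30 - sin 43π/90 sin 13π/30 = -0.9613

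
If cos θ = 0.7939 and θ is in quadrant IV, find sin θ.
sin θ = -0.608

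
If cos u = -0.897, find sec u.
sec u = 1/cos u = -1.115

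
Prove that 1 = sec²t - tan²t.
RHS = 1/cos²t - sin²t/cos²t = (1 - sin²t)/cos²t = cos²t/cos²t = 1 = LHS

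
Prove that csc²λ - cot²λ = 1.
LHS = 1/sin²λ - cos²λ/sin²λ = (1 - cos²λ)/sin²λ = sin²λ/sin²λ = 1 = RHS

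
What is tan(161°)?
tan(161°) = -0.3443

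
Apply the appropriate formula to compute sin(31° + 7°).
sin(31° + 7°) = sin 31° cos 7° + cos 31° sin 7° = 0.6157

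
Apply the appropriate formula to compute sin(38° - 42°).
sin(38° - 42°) = sin 38° cos 42° - cos 38° sin 42° = -0.06976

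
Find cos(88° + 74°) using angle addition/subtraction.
cos(88° + 74°) = cos 88° cos 74° - sin 88° sin 74° = -0.9511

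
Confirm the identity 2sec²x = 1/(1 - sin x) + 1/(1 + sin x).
RHS = [(1 + sin x) + (1 - sin x)] / [(1 - sin x)(1 + sin x)] = 2/(1 - sin²x) = 2/cos²x = 2sec²x = LHS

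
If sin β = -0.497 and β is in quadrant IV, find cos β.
cos β = 0.8678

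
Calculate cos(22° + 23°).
cos(22° + 23°) = cos 22° cos 23° - sin 22° sin 23° = √2/2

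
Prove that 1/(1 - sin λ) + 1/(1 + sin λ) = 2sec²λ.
LHS = [(1 + sin λ) + (1 - sin λ)] / [(1 - sin λ)(1 + sin λ)] = 2/(1 - sin²λ) = 2/cos²λ = 2sec²λ = RHS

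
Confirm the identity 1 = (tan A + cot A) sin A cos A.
RHS = (sin A/cos A + cos A/sin A) sin A cos A = ((sin²A + cos²A)/(sin A cos A)) · sin A cos A = sin²A + cos²A = 1 = LHS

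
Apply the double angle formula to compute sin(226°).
sin(226°) = 2 sin 113° cos 113° = -0.7193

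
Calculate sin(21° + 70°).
sin(21° + 70°) = sin 21° cos 70° + cos 21° sin 70° = 0.9998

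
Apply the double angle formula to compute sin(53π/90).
sin(53π/90) = 2 sin 53π/180 cos 53π/180 = 0.9613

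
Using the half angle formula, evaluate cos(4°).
cos(4°) = √((1 + cos 8°)/2) = 0.9976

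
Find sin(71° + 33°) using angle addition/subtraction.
sin(71° + 33°) = sin 71° cos 33° + cos 71° sin 33° = 0.9703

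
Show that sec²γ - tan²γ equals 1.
LHS = 1/cos²γ - sin²γ/cos²γ = (1 - sin²γ)/cos²γ = cos²γ/cos²γ = 1 = RHS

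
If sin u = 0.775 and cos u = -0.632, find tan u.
tan u = sin u / cos u = -1.226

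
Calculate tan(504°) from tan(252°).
tan(504°) = 2 tan 252° / (1 - tan²252°) = -0.7265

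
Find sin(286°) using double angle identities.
sin(286°) = 2 sin 143° cos 143° = -0.9613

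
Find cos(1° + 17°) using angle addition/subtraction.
cos(1° + 17°) = cos 1° cos 17° - sin 1° sin 17° = 0.9511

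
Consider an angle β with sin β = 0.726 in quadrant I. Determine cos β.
cos β = √(1 - sin²β) = 0.6877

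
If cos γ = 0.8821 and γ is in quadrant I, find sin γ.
sin γ = 0.4711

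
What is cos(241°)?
cos(241°) = -0.4848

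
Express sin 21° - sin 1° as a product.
sin 21° - sin 1° = 2 cos(11°) sin(10°)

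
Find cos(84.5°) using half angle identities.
cos(84.5°) = √((1 + cos 169°)/2) = 0.09585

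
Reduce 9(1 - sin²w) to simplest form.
9(1 - sin²w) = 9(cos²w) (using Pythagorean identity)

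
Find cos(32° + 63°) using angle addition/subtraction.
cos(32° + 63°) = cos 32° cos 63° - sin 32° sin 63° = -0.08716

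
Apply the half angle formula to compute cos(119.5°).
cos(119.5°) = -√((1 + cos 239°)/2) = -0.4924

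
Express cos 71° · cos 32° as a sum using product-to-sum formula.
cos 71° cos 32° = (1/2)[cos(71°-32°) + cos(71°+32°)]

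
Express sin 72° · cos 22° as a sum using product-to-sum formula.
sin 72° cos 22° = (1/2)[sin(72°+22°) + sin(72°-22°)]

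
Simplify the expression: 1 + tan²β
1 + tan²β = sec²β (using Pythagorean identity)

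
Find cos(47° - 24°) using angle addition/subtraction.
cos(47° - 24°) = cos 47° cos 24° + sin 47° sin 24° = 0.9205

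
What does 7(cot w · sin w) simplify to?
7(cot w · sin w) = 7(cos w) (using Quotient identity)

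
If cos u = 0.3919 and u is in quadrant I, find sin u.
sin u = 0.92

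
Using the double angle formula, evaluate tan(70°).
tan(70°) = 2 tan 35° / (1 - tan²35°) = 2.747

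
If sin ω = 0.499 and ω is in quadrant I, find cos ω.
cos ω = 0.8666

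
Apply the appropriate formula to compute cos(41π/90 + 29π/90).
cos(41π/90 + 29π/90) = cos 41π/90 cos 29π/90 - sin 41π/90 sin 29π/90 = -0.766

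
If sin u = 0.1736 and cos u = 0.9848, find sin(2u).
sin(2u) = 2 sin u cos u = 0.3419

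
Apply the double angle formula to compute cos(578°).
cos(578°) = cos²289° - sin²289° = -0.788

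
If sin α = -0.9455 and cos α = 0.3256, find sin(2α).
sin(2α) = 2 sin α cos α = -0.6157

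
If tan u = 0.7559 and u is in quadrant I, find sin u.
sin u = 0.603 (using tan²u + 1 = sec²u)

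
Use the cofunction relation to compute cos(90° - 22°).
cos(90° - 22°) = sin(22°) = 0.3746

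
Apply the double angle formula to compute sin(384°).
sin(384°) = 2 sin 192° cos 192° = 0.4067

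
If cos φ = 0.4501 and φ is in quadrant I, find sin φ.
sin φ = 0.893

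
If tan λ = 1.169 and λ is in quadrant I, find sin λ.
sin λ = 0.7599 (using tan²λ + 1 = sec²λ)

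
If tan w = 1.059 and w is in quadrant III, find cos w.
cos w = -0.6866 (using tan²w + 1 = sec²w)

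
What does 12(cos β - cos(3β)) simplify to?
12(cos β - cos(3β)) = 12(2 sin(2β) sin β) (using Sum-to-product)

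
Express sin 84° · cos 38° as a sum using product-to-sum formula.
sin 84° cos 38° = (1/2)[sin(84°+38°) + sin(84°-38°)]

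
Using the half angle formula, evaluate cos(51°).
cos(51°) = √((1 + cos 102°)/2) = 0.6293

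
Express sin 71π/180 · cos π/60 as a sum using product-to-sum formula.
sin 71π/180 cos π/60 = (1/2)[sin(71π/180+π/60) + sin(71π/180-π/60)]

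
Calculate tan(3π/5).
tan(3π/5) = -3.078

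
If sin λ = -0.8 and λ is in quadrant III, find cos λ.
cos λ = -0.6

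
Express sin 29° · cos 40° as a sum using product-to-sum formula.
sin 29° cos 40° = (1/2)[sin(29°+40°) + sin(29°-40°)]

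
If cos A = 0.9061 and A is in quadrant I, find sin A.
sin A = 0.4231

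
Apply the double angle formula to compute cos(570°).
cos(570°) = cos²285° - sin²285° = -√3/2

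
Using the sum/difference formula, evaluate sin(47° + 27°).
sin(47° + 27°) = sin 47° cos 27° + cos 47° sin 27° = 0.9613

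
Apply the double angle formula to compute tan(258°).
tan(258°) = 2 tan 129° / (1 - tan²129°) = 4.705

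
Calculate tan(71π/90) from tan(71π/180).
tan(71π/90) = 2 tan 71π/180 / (1 - tan²71π/180) = -0.7813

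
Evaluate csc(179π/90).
csc(179π/90) = -28.65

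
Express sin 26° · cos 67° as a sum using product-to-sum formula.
sin 26° cos 67° = (1/2)[sin(26°+67°) + sin(26°-67°)]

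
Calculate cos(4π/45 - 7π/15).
cos(4π/45 - 7π/15) = cos 4π/45 cos 7π/15 + sin 4π/45 sin 7π/15 = 0.3746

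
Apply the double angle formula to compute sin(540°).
sin(540°) = 2 sin 270° cos 270° = 0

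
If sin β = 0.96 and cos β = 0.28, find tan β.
tan β = sin β / cos β = 3.429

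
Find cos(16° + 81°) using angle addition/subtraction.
cos(16° + 81°) = cos 16° cos 81° - sin 16° sin 81° = -0.1219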